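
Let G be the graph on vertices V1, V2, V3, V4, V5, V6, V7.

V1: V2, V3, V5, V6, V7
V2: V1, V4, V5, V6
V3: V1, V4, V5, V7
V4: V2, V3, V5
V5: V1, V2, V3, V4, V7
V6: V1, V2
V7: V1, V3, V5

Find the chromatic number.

V1, V3, V5, V7 form a clique, so at least 4 colors are needed.
4 colors suffice: color 1 → {V1, V4}; color 2 → {V5, V6}; color 3 → {V2, V3}; color 4 → {V7}. Each edge has distinct colors on its endpoints.

4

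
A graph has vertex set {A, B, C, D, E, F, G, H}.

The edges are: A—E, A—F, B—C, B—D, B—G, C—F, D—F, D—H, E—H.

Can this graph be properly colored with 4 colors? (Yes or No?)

The chromatic number is 3. The cycle A-F-D-H-E-A has odd length 5, so it cannot be 2-colored; at least 3 colors are needed.
3 colors suffice: color 1 → {C, D, E, G}; color 2 → {B, F, H}; color 3 → {A}.
Since 4 ≥ 3, a proper 4-coloring certainly exists.

Yes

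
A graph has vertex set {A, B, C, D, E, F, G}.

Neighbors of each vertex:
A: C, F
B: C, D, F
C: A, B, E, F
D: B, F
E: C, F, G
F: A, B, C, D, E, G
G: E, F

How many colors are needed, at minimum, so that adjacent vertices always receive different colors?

3

C, E, F form a triangle, so at least 3 colors are needed.
One proper 3-coloring: A=3, B=3, C=2, D=2, E=3, F=1, G=2. No two adjacent vertices share a color.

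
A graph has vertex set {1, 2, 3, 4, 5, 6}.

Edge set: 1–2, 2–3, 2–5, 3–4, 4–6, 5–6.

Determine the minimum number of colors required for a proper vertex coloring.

The cycle 5-6-4-3-2-5 has odd length 5, so it cannot be 2-colored; at least 3 colors are needed.
3 colors suffice: 1=blue, 2=red, 3=blue, 4=red, 5=green, 6=blue. Every edge joins two different colors.

3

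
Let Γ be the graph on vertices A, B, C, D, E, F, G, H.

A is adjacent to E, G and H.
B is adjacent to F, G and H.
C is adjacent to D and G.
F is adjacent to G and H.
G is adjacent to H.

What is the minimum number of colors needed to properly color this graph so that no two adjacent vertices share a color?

B, F, G, H are mutually adjacent (a clique of size 4), so at least 4 colors are needed.
4 colors suffice: color 1 → {D, E, G}; color 2 → {C, H}; color 3 → {A, F}; color 4 → {B}. Every edge joins two different colors.

4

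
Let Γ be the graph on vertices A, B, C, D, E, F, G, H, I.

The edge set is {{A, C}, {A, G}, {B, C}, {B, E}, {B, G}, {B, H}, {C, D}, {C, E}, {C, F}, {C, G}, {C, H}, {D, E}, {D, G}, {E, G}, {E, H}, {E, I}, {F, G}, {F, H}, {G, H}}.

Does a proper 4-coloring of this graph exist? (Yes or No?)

B, C, E, G, H are mutually adjacent (a clique of size 5), so at least 5 colors are needed.
So 4 colors are not enough.

No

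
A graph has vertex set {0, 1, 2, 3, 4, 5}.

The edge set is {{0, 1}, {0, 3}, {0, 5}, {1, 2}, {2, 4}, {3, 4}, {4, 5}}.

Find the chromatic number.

The cycle 2-4-3-0-1-2 has odd length 5, so it cannot be 2-colored; at least 3 colors are needed.
A valid assignment using 3 colors: 0=red, 1=green, 2=blue, 3=blue, 4=red, 5=blue. No two adjacent vertices share a color.

3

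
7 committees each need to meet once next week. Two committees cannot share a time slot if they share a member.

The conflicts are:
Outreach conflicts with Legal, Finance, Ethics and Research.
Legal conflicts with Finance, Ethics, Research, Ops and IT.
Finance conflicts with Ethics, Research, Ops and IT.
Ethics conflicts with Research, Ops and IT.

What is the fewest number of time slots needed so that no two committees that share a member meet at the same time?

5

Outreach, Legal, Finance, Ethics, Research all conflict with each other, so at least 5 time slots are needed.
5 time slots suffice: time slot 1 → {Finance}; time slot 2 → {Ethics}; time slot 3 → {Legal}; time slot 4 → {Outreach, Ops, IT}; time slot 5 → {Research}. No two conflicting committees share a time slot.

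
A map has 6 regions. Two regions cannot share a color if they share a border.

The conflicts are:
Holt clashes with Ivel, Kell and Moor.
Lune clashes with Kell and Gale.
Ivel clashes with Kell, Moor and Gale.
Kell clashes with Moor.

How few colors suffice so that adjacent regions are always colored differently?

Holt, Ivel, Kell, Moor are mutually in conflict, so at least 4 colors are needed.
4 colors suffice: Holt=4, Lune=1, Ivel=1, Kell=2, Moor=3, Gale=2. Every pair that conflicts lands in different colors.

4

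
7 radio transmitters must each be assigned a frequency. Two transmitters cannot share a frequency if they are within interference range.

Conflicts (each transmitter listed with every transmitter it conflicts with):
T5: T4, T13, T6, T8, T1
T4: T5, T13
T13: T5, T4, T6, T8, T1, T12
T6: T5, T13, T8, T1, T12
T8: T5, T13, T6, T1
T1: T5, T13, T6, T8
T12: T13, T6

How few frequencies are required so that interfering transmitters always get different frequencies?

5

T5, T13, T6, T8, T1 pairwise conflict, so at least 5 frequencies are needed.
5 frequencies suffice: frequency 1 → {T13}; frequency 2 → {T4, T6}; frequency 3 → {T5, T12}; frequency 4 → {T1}; frequency 5 → {T8}. Every pair that conflicts lands in different frequencies.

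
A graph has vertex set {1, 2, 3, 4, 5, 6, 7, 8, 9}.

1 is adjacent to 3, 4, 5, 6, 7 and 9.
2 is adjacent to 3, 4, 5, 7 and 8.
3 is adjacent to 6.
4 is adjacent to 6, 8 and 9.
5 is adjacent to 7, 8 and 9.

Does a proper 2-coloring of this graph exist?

No

2, 4, 8 form a triangle, so at least 3 colors are needed.
So 2 colors are not enough.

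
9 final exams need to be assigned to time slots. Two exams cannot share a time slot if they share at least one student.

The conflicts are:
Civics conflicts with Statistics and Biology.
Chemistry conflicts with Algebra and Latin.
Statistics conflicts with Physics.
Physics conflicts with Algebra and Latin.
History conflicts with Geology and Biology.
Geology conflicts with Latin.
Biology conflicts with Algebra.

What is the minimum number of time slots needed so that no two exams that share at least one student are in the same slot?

3

The cycle Statistics-Civics-Biology-Algebra-Physics-Statistics has odd length 5, so it cannot be 2-colored; at least 3 time slots are needed.
A valid assignment using 3 time slots: Civics=3, Chemistry=1, Statistics=2, Physics=1, History=2, Geology=1, Biology=1, Algebra=2, Latin=2. Each listed conflict is separated.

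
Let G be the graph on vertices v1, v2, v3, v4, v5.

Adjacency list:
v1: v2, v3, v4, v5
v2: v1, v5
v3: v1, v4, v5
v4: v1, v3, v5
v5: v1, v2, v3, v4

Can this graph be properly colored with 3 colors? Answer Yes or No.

No

v1, v3, v4, v5 are mutually adjacent (a clique of size 4), so at least 4 colors are needed.
So 3 colors are not enough.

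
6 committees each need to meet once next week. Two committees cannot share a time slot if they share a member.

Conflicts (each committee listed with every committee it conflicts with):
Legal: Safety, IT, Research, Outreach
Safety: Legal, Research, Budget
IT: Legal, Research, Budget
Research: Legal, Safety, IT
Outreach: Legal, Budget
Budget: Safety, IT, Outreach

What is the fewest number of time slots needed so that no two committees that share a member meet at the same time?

Legal, IT, Research are mutually in conflict, so at least 3 time slots are needed.
3 time slots suffice: time slot 1 → {Legal, Budget}; time slot 2 → {Research, Outreach}; time slot 3 → {Safety, IT}. Each listed conflict is separated.

3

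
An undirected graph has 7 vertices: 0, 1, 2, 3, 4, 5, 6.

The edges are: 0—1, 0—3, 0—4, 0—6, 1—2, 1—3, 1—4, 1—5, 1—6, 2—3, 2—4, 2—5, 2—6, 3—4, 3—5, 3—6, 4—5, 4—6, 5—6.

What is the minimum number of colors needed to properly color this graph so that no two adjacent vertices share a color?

1, 2, 3, 4, 5, 6 are mutually adjacent (a clique of size 6), so at least 6 colors are needed.
6 colors suffice: color red → {1}; color blue → {4}; color green → {3}; color yellow → {6}; color purple → {0, 5}; color orange → {2}. Every edge joins two different colors.

6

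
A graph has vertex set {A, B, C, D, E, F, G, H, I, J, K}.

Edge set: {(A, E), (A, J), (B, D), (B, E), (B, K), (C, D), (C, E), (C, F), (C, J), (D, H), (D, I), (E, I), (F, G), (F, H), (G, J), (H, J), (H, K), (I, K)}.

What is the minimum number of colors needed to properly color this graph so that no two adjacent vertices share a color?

2

C and E are adjacent, so at least 2 colors are needed.
2 colors suffice: color 1 → {D, E, F, J, K}; color 2 → {A, B, C, G, H, I}. No two adjacent vertices share a color.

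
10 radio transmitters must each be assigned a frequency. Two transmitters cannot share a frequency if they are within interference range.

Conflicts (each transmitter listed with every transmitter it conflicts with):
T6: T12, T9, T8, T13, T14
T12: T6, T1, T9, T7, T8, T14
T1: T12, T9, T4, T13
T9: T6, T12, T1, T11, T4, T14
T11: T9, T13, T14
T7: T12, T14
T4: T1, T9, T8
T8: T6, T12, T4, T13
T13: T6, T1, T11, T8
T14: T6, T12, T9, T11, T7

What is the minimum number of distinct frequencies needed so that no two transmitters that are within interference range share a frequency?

T6, T12, T9, T14 all conflict with each other, so at least 4 frequencies are needed.
4 frequencies suffice: T6=4, T12=1, T1=3, T9=2, T11=4, T7=2, T4=1, T8=2, T13=1, T14=3. No two conflicting transmitters share a frequency.

4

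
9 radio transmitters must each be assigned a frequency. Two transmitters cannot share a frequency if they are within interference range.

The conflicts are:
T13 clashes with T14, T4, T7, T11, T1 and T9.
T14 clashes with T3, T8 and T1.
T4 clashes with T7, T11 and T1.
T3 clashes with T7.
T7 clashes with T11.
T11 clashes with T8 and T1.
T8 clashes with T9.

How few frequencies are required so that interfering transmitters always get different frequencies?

4

T13, T4, T7, T11 all conflict with each other, so at least 4 frequencies are needed.
4 frequencies suffice: T13=1, T14=2, T4=4, T3=1, T7=3, T11=2, T8=1, T1=3, T9=2. Every pair that conflicts lands in different frequencies.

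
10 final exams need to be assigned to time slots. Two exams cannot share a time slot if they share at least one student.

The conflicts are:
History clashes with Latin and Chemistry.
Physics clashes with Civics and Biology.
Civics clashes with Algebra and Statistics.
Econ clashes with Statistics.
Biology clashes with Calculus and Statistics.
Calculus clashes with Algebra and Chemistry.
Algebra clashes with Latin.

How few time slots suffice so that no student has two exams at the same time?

3

The cycle Calculus-Biology-Statistics-Civics-Algebra-Calculus has odd length 5, so it cannot be 2-colored; at least 3 time slots are needed.
3 time slots suffice: time slot 1 → {Physics, Algebra, Statistics, Chemistry}; time slot 2 → {History, Civics, Econ, Calculus}; time slot 3 → {Biology, Latin}. No two conflicting exams share a time slot.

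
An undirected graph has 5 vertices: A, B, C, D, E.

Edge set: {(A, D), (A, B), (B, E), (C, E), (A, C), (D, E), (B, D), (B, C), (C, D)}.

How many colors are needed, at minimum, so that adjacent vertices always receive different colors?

4

A, B, C, D form a clique, so at least 4 colors are needed.
One proper 4-coloring: A=4, B=3, C=2, D=1, E=4. Every edge joins two different colors.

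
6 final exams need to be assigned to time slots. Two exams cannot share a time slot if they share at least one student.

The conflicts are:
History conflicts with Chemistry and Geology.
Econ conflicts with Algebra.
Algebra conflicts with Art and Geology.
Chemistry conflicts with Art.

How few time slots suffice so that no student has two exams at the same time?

The cycle History-Geology-Algebra-Art-Chemistry-History has odd length 5, so it cannot be 2-colored; at least 3 time slots are needed.
3 time slots suffice: History=3, Econ=2, Algebra=1, Chemistry=1, Art=2, Geology=2. Every pair that conflicts lands in different time slots.

3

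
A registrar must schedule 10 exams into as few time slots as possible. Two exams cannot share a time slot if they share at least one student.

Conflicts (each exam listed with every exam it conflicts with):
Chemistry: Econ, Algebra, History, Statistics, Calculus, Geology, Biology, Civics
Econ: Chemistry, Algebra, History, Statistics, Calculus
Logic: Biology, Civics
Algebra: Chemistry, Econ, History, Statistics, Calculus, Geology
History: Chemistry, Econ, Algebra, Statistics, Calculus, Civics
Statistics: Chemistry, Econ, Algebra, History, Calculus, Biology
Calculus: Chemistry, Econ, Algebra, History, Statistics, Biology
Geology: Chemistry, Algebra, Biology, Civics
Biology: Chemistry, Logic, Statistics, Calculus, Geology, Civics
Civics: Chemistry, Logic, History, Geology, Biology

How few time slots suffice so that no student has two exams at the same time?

Chemistry, Econ, Algebra, History, Statistics, Calculus pairwise conflict, so at least 6 time slots are needed.
6 time slots suffice: time slot 1 → {Chemistry, Logic}; time slot 2 → {Calculus, Civics}; time slot 3 → {Algebra, Biology}; time slot 4 → {Statistics, Geology}; time slot 5 → {History}; time slot 6 → {Econ}. Each listed conflict is separated.

6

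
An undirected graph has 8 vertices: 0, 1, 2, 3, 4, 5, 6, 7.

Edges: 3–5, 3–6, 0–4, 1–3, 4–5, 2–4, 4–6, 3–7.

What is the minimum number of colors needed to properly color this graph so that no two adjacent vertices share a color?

2

3 and 7 are adjacent, so at least 2 colors are needed.
2 colors suffice: color a → {3, 4}; color b → {0, 1, 2, 5, 6, 7}. No two adjacent vertices share a color.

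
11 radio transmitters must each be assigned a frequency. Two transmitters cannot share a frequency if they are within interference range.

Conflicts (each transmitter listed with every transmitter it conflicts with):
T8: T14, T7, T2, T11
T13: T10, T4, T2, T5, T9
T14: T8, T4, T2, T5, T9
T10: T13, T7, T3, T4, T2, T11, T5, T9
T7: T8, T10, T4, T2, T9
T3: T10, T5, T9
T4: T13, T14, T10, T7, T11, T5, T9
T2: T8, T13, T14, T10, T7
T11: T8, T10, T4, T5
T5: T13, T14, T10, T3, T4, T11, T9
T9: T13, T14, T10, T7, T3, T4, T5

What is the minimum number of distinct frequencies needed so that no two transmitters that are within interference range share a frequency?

5

T13, T10, T4, T5, T9 all conflict with each other, so at least 5 frequencies are needed.
Using 5 frequencies: T8=5, T13=5, T14=1, T10=1, T7=4, T3=2, T4=2, T2=2, T11=3, T5=4, T9=3. No two conflicting transmitters share a frequency.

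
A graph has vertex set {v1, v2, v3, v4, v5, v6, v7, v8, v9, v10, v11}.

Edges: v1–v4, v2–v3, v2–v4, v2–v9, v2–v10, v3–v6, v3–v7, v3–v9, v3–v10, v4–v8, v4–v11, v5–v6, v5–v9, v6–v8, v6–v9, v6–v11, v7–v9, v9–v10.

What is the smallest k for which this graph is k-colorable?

v2, v3, v9, v10 are mutually adjacent (a clique of size 4), so at least 4 colors are needed.
4 colors suffice: color 1 → {v4, v9}; color 2 → {v1, v3, v5, v8, v11}; color 3 → {v2, v6, v7}; color 4 → {v10}. No two adjacent vertices share a color.

4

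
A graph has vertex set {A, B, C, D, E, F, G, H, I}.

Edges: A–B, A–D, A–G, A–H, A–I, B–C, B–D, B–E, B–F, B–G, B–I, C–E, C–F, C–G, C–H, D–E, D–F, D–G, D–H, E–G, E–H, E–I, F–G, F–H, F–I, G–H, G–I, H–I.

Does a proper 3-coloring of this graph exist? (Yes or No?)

No

F, G, H, I are pairwise adjacent (a clique of size 4), so at least 4 colors are needed.
So 3 colors are not enough.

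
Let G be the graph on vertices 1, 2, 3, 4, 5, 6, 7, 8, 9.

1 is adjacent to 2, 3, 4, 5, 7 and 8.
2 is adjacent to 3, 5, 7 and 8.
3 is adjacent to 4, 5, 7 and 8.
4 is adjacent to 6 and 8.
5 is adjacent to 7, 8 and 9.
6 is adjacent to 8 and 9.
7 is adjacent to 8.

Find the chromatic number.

1, 2, 3, 5, 7, 8 are mutually adjacent (a clique of size 6), so at least 6 colors are needed.
6 colors suffice: 1=blue, 2=orange, 3=green, 4=yellow, 5=yellow, 6=blue, 7=purple, 8=red, 9=red. Each edge has distinct colors on its endpoints.

6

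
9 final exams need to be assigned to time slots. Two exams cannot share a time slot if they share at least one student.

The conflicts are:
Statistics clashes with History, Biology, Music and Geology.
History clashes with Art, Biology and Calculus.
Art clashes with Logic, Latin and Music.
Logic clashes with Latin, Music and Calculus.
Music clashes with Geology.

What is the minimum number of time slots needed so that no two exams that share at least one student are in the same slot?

3

Art, Logic, Latin pairwise conflict, so at least 3 time slots are needed.
3 time slots suffice: time slot 1 → {History, Logic, Geology}; time slot 2 → {Statistics, Art, Calculus}; time slot 3 → {Biology, Latin, Music}. Each listed conflict is separated.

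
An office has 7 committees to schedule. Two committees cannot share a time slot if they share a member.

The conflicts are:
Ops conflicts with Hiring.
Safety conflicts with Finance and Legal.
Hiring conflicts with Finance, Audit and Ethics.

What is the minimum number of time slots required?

Safety and Finance conflict, so at least 2 time slots are needed.
Using 2 time slots: Ops=2, Safety=1, Hiring=1, Finance=2, Audit=2, Legal=2, Ethics=2. No two conflicting committees share a time slot.

2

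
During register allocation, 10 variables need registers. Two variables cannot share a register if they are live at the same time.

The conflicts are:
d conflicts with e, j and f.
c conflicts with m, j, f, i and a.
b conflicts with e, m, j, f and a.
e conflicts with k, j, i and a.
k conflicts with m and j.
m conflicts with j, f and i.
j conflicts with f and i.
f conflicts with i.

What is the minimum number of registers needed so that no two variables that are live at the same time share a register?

5

c, m, j, f, i are mutually in conflict, so at least 5 registers are needed.
5 registers suffice: register 1 → {j, a}; register 2 → {e, m}; register 3 → {k, f}; register 4 → {d, b, i}; register 5 → {c}. No two conflicting variables share a register.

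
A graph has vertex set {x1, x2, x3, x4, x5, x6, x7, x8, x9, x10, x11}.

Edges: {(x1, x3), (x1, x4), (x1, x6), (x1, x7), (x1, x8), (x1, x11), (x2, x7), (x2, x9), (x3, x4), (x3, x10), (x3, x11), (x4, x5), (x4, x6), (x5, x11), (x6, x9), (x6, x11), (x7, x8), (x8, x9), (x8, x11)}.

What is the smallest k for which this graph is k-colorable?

3

x1, x4, x6 are pairwise adjacent, so at least 3 colors are needed.
3 colors suffice: color 1 → {x1, x5, x9, x10}; color 2 → {x4, x7, x11}; color 3 → {x2, x3, x6, x8}. No two adjacent vertices share a color.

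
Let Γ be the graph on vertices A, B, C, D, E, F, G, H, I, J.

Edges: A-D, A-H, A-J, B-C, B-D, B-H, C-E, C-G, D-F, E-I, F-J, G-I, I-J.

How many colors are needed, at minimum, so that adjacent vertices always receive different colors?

The cycle J-A-H-B-C-G-I-J has odd length 7, so it cannot be 2-colored; at least 3 colors are needed.
3 colors suffice: color 1 → {A, B, F, I}; color 2 → {C, D, H, J}; color 3 → {E, G}. Each edge has distinct colors on its endpoints.

3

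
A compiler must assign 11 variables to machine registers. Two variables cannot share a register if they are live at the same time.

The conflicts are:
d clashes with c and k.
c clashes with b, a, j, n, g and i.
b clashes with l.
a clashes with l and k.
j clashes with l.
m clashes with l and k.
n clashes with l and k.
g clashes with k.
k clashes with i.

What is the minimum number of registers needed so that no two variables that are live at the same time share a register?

2

c and g conflict, so at least 2 registers are needed.
2 registers suffice: register 1 → {c, l, k}; register 2 → {d, b, a, j, m, n, g, i}. Every pair that conflicts lands in different registers.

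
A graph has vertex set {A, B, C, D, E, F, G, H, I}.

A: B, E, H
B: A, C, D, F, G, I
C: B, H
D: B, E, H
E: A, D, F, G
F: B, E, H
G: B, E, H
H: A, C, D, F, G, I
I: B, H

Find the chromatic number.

2

A and E are adjacent, so at least 2 colors are needed.
2 colors suffice: color red → {B, E, H}; color blue → {A, C, D, F, G, I}. Every edge joins two different colors.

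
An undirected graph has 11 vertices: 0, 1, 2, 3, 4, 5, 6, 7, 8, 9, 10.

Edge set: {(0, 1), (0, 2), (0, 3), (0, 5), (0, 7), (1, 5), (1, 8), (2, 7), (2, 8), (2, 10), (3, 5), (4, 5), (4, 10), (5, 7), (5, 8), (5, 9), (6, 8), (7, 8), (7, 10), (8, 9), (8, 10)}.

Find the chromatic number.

4

2, 7, 8, 10 are mutually adjacent (a clique of size 4), so at least 4 colors are needed.
4 colors suffice: color red → {2, 5, 6}; color blue → {0, 4, 8}; color green → {1, 3, 7, 9}; color yellow → {10}. Every edge joins two different colors.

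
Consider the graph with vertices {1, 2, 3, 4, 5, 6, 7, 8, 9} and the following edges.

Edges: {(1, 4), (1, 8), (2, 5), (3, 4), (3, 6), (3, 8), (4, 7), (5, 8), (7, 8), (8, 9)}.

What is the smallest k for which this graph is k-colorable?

2

3 and 6 are adjacent, so at least 2 colors are needed.
2 colors suffice: 1=b, 2=a, 3=b, 4=a, 5=b, 6=a, 7=b, 8=a, 9=b. Every edge joins two different colors.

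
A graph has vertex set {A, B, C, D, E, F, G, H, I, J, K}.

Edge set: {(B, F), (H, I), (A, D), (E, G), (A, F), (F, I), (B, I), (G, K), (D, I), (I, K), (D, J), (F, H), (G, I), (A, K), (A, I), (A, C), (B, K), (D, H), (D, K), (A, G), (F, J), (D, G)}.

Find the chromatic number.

5

A, D, G, I, K are mutually adjacent (a clique of size 5), so at least 5 colors are needed.
One proper 5-coloring: A=green, B=green, C=red, D=blue, E=red, F=blue, G=purple, H=green, I=red, J=red, K=yellow. Every edge joins two different colors.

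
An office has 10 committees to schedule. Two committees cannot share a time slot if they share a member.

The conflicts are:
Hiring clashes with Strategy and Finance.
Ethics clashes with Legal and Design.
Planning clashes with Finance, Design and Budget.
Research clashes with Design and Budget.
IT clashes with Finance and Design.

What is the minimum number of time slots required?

2

Research and Design conflict, so at least 2 time slots are needed.
2 time slots suffice: time slot 1 → {Strategy, Legal, Finance, Design, Budget}; time slot 2 → {Hiring, Ethics, Planning, Research, IT}. Every pair that conflicts lands in different time slots.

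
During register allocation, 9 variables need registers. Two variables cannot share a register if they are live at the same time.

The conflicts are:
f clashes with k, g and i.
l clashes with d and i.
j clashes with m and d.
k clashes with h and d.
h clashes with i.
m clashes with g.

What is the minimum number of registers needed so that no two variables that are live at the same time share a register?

The cycle h-k-d-l-i-h has odd length 5, so it cannot be 2-colored; at least 3 registers are needed.
3 registers suffice: register 1 → {g, d, i}; register 2 → {f, l, j, h}; register 3 → {k, m}. No two conflicting variables share a register.

3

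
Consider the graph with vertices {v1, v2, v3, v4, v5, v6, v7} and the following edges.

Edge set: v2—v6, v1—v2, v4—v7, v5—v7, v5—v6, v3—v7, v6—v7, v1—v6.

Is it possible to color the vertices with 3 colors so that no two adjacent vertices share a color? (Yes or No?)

The chromatic number is 3. v1, v2, v6 form a triangle, so at least 3 colors are needed.
3 colors suffice: v1=3, v2=2, v3=1, v4=1, v5=3, v6=1, v7=2.
That is already a proper 3-coloring.

Yes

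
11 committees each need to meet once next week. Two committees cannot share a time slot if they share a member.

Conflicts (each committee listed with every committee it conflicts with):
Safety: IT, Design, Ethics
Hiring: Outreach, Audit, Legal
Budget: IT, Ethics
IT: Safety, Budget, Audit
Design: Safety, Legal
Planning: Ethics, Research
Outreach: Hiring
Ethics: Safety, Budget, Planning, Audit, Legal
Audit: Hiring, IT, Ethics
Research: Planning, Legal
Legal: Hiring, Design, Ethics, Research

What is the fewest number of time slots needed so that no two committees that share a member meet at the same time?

2

Safety and Design conflict, so at least 2 time slots are needed.
Using 2 time slots: Safety=2, Hiring=1, Budget=2, IT=1, Design=1, Planning=2, Outreach=2, Ethics=1, Audit=2, Research=1, Legal=2. Each listed conflict is separated.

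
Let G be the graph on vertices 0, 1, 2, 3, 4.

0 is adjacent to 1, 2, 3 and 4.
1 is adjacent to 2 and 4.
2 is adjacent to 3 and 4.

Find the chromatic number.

4

0, 1, 2, 4 form a clique, so at least 4 colors are needed.
A valid assignment using 4 colors: 0=a, 1=d, 2=b, 3=c, 4=c. Every edge joins two different colors.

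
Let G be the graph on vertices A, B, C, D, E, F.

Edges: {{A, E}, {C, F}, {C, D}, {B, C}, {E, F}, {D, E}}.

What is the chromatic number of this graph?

C and F are adjacent, so at least 2 colors are needed.
One proper 2-coloring: A=blue, B=blue, C=red, D=blue, E=red, F=blue. No two adjacent vertices share a color.

2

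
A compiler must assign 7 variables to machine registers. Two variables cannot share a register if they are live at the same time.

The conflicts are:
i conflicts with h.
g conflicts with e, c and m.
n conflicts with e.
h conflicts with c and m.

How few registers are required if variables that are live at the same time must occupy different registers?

n and e conflict, so at least 2 registers are needed.
2 registers suffice: i=2, g=1, n=1, h=1, e=2, c=2, m=2. Each listed conflict is separated.

2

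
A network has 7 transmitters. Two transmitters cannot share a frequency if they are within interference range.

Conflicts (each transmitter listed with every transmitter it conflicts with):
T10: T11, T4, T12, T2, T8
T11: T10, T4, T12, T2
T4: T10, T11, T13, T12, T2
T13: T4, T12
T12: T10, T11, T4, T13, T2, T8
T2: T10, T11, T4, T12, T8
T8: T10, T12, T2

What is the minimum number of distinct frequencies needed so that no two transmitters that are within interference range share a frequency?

5

T10, T11, T4, T12, T2 all conflict with each other, so at least 5 frequencies are needed.
5 frequencies suffice: frequency 1 → {T12}; frequency 2 → {T10, T13}; frequency 3 → {T2}; frequency 4 → {T4, T8}; frequency 5 → {T11}. No two conflicting transmitters share a frequency.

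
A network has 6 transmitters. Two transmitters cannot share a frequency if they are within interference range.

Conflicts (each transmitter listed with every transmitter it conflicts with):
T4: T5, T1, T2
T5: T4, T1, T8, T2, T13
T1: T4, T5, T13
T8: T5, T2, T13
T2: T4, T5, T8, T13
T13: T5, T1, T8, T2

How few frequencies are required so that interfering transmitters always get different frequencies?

4

T5, T8, T2, T13 pairwise conflict, so at least 4 frequencies are needed.
4 frequencies suffice: frequency 1 → {T5}; frequency 2 → {T1, T2}; frequency 3 → {T4, T13}; frequency 4 → {T8}. No two conflicting transmitters share a frequency.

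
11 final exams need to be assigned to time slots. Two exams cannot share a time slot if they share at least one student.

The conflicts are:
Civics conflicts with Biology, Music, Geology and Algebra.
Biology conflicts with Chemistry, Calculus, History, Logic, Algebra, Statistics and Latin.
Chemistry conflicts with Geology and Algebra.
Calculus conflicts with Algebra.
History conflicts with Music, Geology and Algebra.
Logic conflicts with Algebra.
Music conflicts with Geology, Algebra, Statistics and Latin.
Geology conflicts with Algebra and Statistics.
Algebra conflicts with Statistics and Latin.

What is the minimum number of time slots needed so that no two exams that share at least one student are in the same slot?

4

History, Music, Geology, Algebra are mutually in conflict, so at least 4 time slots are needed.
A valid assignment using 4 time slots: Civics=4, Biology=2, Chemistry=4, Calculus=3, History=4, Logic=3, Music=2, Geology=3, Algebra=1, Statistics=4, Latin=3. Each listed conflict is separated.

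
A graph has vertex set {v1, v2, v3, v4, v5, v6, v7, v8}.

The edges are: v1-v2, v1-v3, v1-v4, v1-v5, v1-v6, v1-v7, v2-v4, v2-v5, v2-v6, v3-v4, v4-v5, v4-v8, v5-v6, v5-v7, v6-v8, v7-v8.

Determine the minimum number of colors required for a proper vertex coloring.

v1, v2, v4, v5 are mutually adjacent (a clique of size 4), so at least 4 colors are needed.
4 colors suffice: color 1 → {v1, v8}; color 2 → {v4, v6, v7}; color 3 → {v3, v5}; color 4 → {v2}. Each edge has distinct colors on its endpoints.

4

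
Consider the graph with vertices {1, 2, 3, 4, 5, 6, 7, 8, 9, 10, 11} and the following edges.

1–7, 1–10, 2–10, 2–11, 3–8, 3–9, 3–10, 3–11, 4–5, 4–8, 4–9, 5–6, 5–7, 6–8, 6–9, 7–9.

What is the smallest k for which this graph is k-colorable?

The cycle 10-3-9-7-1-10 has odd length 5, so it cannot be 2-colored; at least 3 colors are needed.
One proper 3-coloring: 1=green, 2=blue, 3=blue, 4=blue, 5=red, 6=blue, 7=blue, 8=red, 9=red, 10=red, 11=red. Every edge joins two different colors.

3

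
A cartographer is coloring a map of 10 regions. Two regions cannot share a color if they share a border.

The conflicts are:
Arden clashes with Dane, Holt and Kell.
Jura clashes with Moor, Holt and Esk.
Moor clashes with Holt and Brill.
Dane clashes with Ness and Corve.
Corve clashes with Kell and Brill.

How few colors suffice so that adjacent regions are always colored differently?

3

Jura, Moor, Holt pairwise conflict, so at least 3 colors are needed.
3 colors suffice: Arden=3, Jura=3, Moor=1, Dane=1, Ness=2, Holt=2, Corve=2, Kell=1, Esk=1, Brill=3. No two conflicting regions share a color.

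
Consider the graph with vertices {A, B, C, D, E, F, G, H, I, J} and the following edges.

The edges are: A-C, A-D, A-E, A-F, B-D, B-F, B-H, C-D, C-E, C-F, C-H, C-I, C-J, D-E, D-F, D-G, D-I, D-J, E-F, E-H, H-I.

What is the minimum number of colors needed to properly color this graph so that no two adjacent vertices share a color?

A, C, D, E, F are pairwise adjacent (a clique of size 5), so at least 5 colors are needed.
5 colors suffice: color 1 → {D, H}; color 2 → {B, C, G}; color 3 → {E, I, J}; color 4 → {F}; color 5 → {A}. Every edge joins two different colors.

5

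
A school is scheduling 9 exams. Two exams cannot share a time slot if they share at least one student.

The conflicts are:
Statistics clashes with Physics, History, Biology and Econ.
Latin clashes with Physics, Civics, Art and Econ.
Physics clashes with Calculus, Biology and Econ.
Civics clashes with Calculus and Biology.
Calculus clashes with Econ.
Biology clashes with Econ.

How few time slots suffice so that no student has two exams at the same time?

Statistics, Physics, Biology, Econ pairwise conflict, so at least 4 time slots are needed.
4 time slots suffice: time slot 1 → {Physics, History, Civics, Art}; time slot 2 → {Econ}; time slot 3 → {Statistics, Latin, Calculus}; time slot 4 → {Biology}. No two conflicting exams share a time slot.

4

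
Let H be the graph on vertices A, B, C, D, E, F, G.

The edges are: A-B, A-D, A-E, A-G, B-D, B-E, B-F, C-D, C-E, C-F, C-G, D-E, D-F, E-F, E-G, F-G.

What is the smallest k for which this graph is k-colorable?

C, D, E, F form a clique, so at least 4 colors are needed.
4 colors suffice: A=3, B=4, C=4, D=2, E=1, F=3, G=2. Each edge has distinct colors on its endpoints.

4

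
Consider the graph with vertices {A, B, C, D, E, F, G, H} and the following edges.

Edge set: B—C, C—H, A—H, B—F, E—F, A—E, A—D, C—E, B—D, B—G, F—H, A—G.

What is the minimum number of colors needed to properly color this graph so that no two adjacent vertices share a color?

3

The cycle B-F-E-A-G-B has odd length 5, so it cannot be 2-colored; at least 3 colors are needed.
A valid assignment using 3 colors: A=red, B=red, C=green, D=blue, E=blue, F=green, G=blue, H=blue. Each edge has distinct colors on its endpoints.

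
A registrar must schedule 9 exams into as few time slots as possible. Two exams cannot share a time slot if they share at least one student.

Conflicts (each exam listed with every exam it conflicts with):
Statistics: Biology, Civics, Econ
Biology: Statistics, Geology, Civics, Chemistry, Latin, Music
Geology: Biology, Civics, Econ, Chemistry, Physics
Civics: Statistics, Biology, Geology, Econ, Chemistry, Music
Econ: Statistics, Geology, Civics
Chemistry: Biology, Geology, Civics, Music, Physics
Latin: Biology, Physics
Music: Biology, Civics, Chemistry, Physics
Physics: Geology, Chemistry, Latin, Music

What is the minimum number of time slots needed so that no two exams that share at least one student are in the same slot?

Biology, Geology, Civics, Chemistry are mutually in conflict, so at least 4 time slots are needed.
4 time slots suffice: time slot 1 → {Civics, Physics}; time slot 2 → {Biology, Econ}; time slot 3 → {Statistics, Chemistry, Latin}; time slot 4 → {Geology, Music}. Every pair that conflicts lands in different time slots.

4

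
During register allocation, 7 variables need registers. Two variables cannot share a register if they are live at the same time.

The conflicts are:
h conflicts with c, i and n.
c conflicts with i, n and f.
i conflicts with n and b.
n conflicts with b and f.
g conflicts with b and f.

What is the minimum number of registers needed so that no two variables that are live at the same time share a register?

h, c, i, n are mutually in conflict, so at least 4 registers are needed.
Using 4 registers: h=4, c=3, i=2, n=1, g=1, b=3, f=2. Each listed conflict is separated.

4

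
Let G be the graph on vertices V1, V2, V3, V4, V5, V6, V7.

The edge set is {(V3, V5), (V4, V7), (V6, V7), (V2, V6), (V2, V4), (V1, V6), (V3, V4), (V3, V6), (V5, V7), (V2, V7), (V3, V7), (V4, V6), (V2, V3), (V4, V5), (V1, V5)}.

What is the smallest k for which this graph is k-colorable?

V2, V3, V4, V6, V7 form a clique, so at least 5 colors are needed.
5 colors suffice: color 1 → {V5, V6}; color 2 → {V1, V3}; color 3 → {V7}; color 4 → {V4}; color 5 → {V2}. Each edge has distinct colors on its endpoints.

5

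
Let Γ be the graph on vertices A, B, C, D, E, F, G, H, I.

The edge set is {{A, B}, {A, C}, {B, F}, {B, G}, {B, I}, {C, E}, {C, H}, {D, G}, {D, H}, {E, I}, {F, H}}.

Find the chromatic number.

3

The cycle H-F-B-G-D-H has odd length 5, so it cannot be 2-colored; at least 3 colors are needed.
3 colors suffice: A=blue, B=red, C=red, D=red, E=green, F=green, G=blue, H=blue, I=blue. Every edge joins two different colors.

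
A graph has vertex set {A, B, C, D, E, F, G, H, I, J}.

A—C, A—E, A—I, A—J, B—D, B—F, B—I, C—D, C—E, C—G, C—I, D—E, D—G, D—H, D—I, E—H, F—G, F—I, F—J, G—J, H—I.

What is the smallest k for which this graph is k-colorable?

B, F, I are mutually adjacent, so at least 3 colors are needed.
A valid assignment using 3 colors: A=2, B=3, C=3, D=2, E=1, F=2, G=1, H=3, I=1, J=3. No two adjacent vertices share a color.

3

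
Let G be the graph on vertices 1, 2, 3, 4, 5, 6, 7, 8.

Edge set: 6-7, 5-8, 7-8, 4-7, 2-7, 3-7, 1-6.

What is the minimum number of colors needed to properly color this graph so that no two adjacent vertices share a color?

4 and 7 are adjacent, so at least 2 colors are needed.
A valid assignment using 2 colors: 1=red, 2=blue, 3=blue, 4=blue, 5=red, 6=blue, 7=red, 8=blue. Every edge joins two different colors.

2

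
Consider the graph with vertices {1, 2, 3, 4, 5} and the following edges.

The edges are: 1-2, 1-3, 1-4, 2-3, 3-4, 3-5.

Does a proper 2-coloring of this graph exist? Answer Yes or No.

1, 3, 4 are pairwise adjacent, so at least 3 colors are needed.
So 2 colors are not enough.

No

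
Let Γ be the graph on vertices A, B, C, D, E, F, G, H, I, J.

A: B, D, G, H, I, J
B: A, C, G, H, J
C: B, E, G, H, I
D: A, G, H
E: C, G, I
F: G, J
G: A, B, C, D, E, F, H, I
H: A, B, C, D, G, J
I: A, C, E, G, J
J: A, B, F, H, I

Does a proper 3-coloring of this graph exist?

No

A, B, H, J are mutually adjacent (a clique of size 4), so at least 4 colors are needed.
So 3 colors are not enough.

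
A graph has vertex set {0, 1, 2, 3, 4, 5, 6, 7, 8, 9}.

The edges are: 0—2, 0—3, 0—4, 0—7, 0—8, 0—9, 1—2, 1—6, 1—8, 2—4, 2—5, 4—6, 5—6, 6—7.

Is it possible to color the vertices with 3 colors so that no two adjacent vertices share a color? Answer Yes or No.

Yes

The chromatic number is 3. 0, 2, 4 form a triangle, so at least 3 colors are needed.
3 colors suffice: color a → {0, 6}; color b → {2, 3, 7, 8, 9}; color c → {1, 4, 5}.
That is already a proper 3-coloring.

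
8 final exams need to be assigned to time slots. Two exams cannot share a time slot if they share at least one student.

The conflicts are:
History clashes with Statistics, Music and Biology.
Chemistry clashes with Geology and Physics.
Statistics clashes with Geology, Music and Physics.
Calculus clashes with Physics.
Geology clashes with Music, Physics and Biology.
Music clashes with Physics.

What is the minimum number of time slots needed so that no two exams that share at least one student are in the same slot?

Statistics, Geology, Music, Physics all conflict with each other, so at least 4 time slots are needed.
A valid assignment using 4 time slots: History=1, Chemistry=3, Statistics=3, Calculus=2, Geology=2, Music=4, Physics=1, Biology=3. Every pair that conflicts lands in different time slots.

4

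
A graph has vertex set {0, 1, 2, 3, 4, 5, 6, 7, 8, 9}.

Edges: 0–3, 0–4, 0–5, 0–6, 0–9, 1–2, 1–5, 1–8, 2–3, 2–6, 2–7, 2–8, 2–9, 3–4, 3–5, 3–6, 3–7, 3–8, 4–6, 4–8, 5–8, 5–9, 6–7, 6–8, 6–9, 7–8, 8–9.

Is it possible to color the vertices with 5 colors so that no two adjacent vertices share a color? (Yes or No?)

The chromatic number is 5. 2, 3, 6, 7, 8 form a clique, so at least 5 colors are needed.
A valid assignment using 5 colors: 0=a, 1=b, 2=d, 3=b, 4=d, 5=c, 6=c, 7=e, 8=a, 9=b.
That is already a proper 5-coloring.

Yes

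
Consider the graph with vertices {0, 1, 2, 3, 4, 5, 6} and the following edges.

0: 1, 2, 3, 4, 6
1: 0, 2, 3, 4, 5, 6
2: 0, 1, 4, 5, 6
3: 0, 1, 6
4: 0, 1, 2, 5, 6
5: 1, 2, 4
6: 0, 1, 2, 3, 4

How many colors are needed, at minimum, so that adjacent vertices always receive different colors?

5

0, 1, 2, 4, 6 are pairwise adjacent (a clique of size 5), so at least 5 colors are needed.
One proper 5-coloring: 0=blue, 1=red, 2=purple, 3=yellow, 4=yellow, 5=blue, 6=green. No two adjacent vertices share a color.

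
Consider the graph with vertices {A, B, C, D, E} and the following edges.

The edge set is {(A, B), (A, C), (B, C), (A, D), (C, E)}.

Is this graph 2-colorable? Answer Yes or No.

No

A, B, C form a triangle, so at least 3 colors are needed.
So 2 colors are not enough.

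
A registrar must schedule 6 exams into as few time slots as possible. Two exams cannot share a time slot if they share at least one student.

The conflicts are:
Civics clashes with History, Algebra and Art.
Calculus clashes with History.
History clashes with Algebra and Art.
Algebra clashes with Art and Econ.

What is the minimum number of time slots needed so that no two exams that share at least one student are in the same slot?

4

Civics, History, Algebra, Art are mutually in conflict, so at least 4 time slots are needed.
A valid assignment using 4 time slots: Civics=3, Calculus=1, History=2, Algebra=1, Art=4, Econ=2. No two conflicting exams share a time slot.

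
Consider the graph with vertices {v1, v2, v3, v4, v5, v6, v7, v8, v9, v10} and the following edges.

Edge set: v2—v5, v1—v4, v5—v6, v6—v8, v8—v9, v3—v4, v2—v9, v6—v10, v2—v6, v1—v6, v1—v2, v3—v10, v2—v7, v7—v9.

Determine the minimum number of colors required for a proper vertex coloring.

v2, v7, v9 are pairwise adjacent, so at least 3 colors are needed.
3 colors suffice: color 1 → {v2, v3, v8}; color 2 → {v4, v6, v9}; color 3 → {v1, v5, v7, v10}. Each edge has distinct colors on its endpoints.

3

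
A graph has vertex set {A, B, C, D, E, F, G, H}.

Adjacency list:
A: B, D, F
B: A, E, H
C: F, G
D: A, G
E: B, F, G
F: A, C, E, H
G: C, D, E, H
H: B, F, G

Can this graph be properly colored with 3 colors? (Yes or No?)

The chromatic number is 3. The cycle G-E-F-A-D-G has odd length 5, so it cannot be 2-colored; at least 3 colors are needed.
3 colors suffice: A=2, B=1, C=2, D=3, E=2, F=1, G=1, H=2.
That is already a proper 3-coloring.

Yes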